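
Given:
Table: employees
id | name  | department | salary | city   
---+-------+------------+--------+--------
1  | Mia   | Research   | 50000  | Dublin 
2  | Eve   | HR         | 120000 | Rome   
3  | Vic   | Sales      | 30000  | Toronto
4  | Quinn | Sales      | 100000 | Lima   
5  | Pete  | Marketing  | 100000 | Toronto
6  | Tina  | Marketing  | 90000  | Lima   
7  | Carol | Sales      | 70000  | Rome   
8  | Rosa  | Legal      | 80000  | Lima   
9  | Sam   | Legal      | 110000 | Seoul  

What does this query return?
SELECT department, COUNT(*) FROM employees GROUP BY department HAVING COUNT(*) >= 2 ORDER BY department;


Groups with count >= 2:
  Legal: 2 -> PASS
  Marketing: 2 -> PASS
  Sales: 3 -> PASS
  HR: 1 -> filtered out
  Research: 1 -> filtered out


3 groups:
Legal, 2
Marketing, 2
Sales, 3


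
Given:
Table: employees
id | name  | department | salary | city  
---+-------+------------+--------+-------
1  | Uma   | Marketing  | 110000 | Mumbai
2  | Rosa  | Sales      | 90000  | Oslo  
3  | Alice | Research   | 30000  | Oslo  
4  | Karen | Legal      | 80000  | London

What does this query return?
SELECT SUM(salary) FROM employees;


SUM(salary) = 110000 + 90000 + 30000 + 80000 = 310000

310000


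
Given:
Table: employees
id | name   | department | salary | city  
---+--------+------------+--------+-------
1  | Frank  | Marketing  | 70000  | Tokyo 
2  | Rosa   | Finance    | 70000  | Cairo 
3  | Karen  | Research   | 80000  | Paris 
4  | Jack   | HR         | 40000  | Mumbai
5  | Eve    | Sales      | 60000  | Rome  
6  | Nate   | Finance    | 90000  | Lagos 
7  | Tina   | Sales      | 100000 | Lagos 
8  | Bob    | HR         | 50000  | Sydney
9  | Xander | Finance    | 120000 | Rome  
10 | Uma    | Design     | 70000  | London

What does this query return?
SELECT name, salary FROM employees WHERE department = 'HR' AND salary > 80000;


Filtering: department = 'HR' AND salary > 80000
Matching: 0 rows

Empty result set (0 rows)


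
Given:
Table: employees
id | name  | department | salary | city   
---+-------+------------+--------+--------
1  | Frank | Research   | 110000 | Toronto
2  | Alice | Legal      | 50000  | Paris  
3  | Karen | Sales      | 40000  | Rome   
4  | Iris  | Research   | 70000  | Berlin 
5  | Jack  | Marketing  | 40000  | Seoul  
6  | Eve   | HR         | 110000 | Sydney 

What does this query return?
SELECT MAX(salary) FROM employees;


Salaries: 110000, 50000, 40000, 70000, 40000, 110000
MAX = 110000

110000


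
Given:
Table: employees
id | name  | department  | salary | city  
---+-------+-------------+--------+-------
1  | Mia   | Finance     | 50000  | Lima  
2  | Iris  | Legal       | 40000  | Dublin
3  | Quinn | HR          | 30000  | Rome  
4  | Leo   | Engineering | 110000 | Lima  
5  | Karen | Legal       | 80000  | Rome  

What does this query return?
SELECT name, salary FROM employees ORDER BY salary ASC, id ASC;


Sorting by salary ASC, then id ASC for ties

5 rows:
Quinn, 30000
Iris, 40000
Mia, 50000
Karen, 80000
Leo, 110000


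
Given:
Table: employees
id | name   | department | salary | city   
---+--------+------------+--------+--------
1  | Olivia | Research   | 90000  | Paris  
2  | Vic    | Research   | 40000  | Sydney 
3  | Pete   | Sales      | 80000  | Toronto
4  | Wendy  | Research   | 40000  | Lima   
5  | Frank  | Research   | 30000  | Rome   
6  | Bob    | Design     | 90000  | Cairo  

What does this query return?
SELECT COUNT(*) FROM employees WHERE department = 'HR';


Counting rows where department = 'HR'


0


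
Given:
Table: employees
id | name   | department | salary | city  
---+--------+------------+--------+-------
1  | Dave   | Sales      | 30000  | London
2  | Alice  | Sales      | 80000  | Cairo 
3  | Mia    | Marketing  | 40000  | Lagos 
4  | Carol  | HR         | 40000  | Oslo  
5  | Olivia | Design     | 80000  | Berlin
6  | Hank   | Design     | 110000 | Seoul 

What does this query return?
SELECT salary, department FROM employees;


Projecting columns: salary, department

6 rows:
30000, Sales
80000, Sales
40000, Marketing
40000, HR
80000, Design
110000, Design


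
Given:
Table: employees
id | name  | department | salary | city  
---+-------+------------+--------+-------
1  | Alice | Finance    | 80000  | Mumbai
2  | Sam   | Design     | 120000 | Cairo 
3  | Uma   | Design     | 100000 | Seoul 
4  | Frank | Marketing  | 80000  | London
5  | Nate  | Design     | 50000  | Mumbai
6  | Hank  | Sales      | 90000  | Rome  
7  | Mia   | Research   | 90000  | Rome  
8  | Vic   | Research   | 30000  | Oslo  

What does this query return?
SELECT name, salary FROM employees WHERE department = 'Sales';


Filtering: department = 'Sales'
Matching rows: 1

1 rows:
Hank, 90000


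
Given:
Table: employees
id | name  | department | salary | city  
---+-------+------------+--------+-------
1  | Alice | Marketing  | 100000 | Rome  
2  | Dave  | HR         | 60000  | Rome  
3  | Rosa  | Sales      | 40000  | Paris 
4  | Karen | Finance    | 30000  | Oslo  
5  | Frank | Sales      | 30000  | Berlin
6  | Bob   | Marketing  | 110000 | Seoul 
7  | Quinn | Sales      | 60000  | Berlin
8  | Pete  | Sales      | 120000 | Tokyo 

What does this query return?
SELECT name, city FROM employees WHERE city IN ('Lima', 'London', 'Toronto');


Filtering: city IN ('Lima', 'London', 'Toronto')
Matching: 0 rows

Empty result set (0 rows)


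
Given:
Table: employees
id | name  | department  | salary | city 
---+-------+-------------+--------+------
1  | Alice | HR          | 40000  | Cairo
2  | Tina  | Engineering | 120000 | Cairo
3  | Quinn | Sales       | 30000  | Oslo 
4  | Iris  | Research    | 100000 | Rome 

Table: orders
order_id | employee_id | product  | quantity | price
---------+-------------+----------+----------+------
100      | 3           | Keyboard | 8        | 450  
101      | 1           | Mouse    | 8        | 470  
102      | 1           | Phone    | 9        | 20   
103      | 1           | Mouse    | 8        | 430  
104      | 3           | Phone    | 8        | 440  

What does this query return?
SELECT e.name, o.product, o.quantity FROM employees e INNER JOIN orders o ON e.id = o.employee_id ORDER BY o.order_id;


Joining employees.id = orders.employee_id:
  employee Quinn (id=3) -> order Keyboard
  employee Alice (id=1) -> order Mouse
  employee Alice (id=1) -> order Phone
  employee Alice (id=1) -> order Mouse
  employee Quinn (id=3) -> order Phone


5 rows:
Quinn, Keyboard, 8
Alice, Mouse, 8
Alice, Phone, 9
Alice, Mouse, 8
Quinn, Phone, 8


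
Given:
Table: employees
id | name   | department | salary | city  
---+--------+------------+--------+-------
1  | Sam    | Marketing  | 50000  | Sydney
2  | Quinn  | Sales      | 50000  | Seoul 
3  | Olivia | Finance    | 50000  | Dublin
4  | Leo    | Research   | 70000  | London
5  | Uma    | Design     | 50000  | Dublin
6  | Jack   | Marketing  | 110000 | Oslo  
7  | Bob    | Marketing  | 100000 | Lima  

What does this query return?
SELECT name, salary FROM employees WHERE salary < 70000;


Filtering: salary < 70000
Matching: 4 rows

4 rows:
Sam, 50000
Quinn, 50000
Olivia, 50000
Uma, 50000


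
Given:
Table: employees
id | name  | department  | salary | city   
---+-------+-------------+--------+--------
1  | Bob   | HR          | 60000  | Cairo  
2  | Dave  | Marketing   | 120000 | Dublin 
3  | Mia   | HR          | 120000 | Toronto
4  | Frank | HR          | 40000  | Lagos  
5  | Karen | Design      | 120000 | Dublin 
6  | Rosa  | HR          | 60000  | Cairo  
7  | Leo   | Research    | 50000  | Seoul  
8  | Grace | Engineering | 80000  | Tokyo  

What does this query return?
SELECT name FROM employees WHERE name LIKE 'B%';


LIKE 'B%' matches names starting with 'B'
Matching: 1

1 rows:
Bob


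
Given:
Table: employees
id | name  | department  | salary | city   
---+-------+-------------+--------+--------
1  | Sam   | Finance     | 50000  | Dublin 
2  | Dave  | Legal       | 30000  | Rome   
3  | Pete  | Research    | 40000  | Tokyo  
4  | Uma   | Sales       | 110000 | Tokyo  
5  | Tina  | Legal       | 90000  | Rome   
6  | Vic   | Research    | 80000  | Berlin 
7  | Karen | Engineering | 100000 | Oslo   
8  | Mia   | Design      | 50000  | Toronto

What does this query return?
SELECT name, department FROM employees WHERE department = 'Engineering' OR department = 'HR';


Filtering: department = 'Engineering' OR 'HR'
Matching: 1 rows

1 rows:
Karen, Engineering


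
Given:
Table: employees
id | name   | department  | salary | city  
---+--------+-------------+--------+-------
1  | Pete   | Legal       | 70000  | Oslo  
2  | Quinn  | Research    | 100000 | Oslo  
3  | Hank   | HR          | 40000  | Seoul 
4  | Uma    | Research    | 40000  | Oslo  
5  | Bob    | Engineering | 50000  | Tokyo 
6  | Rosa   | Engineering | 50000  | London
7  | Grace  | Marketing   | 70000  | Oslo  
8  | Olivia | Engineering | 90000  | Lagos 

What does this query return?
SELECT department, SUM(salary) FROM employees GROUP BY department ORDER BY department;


Summing salary within each department:
  Engineering: 50000 + 50000 + 90000 = 190000
  HR: 40000 = 40000
  Legal: 70000 = 70000
  Marketing: 70000 = 70000
  Research: 100000 + 40000 = 140000


5 groups:
Engineering, 190000
HR, 40000
Legal, 70000
Marketing, 70000
Research, 140000


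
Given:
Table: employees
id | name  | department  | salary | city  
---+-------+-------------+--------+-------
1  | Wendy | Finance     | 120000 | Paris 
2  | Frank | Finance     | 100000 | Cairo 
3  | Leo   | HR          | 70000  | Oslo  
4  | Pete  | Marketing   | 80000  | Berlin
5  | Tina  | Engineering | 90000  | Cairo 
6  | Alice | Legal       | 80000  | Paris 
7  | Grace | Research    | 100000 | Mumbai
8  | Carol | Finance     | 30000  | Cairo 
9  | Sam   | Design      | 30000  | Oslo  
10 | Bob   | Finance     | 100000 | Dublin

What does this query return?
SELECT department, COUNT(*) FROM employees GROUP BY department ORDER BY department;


Assigning each row to its department group:
  Wendy -> Finance
  Frank -> Finance
  Leo -> HR
  Pete -> Marketing
  Tina -> Engineering
  Alice -> Legal
  Grace -> Research
  Carol -> Finance
  Sam -> Design
  Bob -> Finance


7 groups:
Design, 1
Engineering, 1
Finance, 4
HR, 1
Legal, 1
Marketing, 1
Research, 1


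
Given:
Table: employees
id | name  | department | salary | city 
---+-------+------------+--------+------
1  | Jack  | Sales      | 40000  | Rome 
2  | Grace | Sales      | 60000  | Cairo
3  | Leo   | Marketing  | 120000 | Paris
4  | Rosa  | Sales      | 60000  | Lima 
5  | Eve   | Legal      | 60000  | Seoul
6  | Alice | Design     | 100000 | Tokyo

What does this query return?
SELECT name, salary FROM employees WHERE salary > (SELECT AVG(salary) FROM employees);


Subquery: AVG(salary) = 73333.33
Filtering: salary > 73333.33
  Leo (120000) -> MATCH
  Alice (100000) -> MATCH


2 rows:
Leo, 120000
Alice, 100000


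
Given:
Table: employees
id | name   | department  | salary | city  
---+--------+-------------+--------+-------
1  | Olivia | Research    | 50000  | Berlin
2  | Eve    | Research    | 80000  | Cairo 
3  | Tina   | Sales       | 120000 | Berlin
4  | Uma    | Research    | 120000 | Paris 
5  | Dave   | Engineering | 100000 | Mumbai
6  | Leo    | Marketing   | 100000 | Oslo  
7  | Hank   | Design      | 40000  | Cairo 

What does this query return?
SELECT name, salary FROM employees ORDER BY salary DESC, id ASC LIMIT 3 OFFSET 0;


Sort by salary DESC (id ASC tiebreak), then skip 0 and take 3
Rows 1 through 3

3 rows:
Tina, 120000
Uma, 120000
Dave, 100000


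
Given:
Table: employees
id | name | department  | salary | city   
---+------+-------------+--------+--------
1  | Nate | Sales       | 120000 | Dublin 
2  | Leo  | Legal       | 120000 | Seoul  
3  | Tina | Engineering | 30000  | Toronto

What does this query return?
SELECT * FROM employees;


SELECT * returns all 3 rows with all columns

3 rows:
1, Nate, Sales, 120000, Dublin
2, Leo, Legal, 120000, Seoul
3, Tina, Engineering, 30000, Toronto


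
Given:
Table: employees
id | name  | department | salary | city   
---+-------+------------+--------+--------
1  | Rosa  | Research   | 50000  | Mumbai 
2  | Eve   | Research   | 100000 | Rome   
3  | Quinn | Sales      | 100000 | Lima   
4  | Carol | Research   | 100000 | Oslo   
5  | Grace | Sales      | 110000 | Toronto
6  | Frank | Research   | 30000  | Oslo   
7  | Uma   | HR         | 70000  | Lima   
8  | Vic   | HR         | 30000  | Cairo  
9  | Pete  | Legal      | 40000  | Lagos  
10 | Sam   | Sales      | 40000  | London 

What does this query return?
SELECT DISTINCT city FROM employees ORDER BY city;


All 'city' values (row order): Mumbai, Rome, Lima, Oslo, Toronto, Oslo, Lima, Cairo, Lagos, London
Removing duplicates leaves 8 unique value(s).

8 values:
Cairo
Lagos
Lima
London
Mumbai
Oslo
Rome
Toronto


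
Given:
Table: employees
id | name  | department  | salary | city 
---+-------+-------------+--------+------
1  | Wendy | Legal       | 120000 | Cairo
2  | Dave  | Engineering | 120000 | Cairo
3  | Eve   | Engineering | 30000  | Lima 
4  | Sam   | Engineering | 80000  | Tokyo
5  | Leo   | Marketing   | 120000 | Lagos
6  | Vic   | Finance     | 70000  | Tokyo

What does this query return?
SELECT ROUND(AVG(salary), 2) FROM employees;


SUM(salary) = 540000
COUNT = 6
ROUND(AVG, 2) = ROUND(540000 / 6, 2) = 90000.0

90000.0


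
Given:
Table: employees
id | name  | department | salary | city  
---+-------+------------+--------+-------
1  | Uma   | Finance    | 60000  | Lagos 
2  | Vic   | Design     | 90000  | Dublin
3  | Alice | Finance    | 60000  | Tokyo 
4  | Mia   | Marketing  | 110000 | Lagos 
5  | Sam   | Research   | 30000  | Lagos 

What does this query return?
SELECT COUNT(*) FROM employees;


COUNT(*) counts all rows

5


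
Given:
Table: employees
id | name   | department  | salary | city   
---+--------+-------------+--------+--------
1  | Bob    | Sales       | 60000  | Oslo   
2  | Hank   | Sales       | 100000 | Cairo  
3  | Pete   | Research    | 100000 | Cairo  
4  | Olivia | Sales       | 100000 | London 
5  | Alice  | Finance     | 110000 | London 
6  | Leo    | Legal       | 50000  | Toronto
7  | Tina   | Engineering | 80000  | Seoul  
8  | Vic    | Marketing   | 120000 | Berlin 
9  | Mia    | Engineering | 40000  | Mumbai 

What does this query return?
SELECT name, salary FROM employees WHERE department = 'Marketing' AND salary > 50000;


Filtering: department = 'Marketing' AND salary > 50000
Matching: 1 rows

1 rows:
Vic, 120000


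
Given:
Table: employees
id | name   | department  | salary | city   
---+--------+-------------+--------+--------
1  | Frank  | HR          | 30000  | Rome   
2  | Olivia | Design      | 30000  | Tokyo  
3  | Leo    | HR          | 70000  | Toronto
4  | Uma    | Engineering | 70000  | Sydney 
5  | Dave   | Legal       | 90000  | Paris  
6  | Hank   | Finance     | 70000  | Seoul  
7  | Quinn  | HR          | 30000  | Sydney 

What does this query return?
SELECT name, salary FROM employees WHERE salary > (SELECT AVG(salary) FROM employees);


Subquery: AVG(salary) = 55714.29
Filtering: salary > 55714.29
  Leo (70000) -> MATCH
  Uma (70000) -> MATCH
  Dave (90000) -> MATCH
  Hank (70000) -> MATCH


4 rows:
Leo, 70000
Uma, 70000
Dave, 90000
Hank, 70000


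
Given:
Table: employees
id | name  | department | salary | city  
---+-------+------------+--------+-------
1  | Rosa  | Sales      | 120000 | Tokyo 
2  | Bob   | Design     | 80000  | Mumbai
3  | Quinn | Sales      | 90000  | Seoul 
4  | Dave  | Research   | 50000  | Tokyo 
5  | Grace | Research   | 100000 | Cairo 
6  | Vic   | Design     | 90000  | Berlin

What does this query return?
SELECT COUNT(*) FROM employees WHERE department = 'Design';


Counting rows where department = 'Design'
  Bob -> MATCH
  Vic -> MATCH


2


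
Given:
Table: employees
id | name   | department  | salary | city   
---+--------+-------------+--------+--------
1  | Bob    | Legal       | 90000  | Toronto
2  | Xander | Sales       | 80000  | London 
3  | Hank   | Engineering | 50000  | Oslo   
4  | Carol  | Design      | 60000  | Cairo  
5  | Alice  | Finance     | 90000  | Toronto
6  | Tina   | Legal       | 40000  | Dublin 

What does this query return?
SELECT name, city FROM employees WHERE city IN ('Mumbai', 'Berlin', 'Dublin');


Filtering: city IN ('Mumbai', 'Berlin', 'Dublin')
Matching: 1 rows

1 rows:
Tina, Dublin


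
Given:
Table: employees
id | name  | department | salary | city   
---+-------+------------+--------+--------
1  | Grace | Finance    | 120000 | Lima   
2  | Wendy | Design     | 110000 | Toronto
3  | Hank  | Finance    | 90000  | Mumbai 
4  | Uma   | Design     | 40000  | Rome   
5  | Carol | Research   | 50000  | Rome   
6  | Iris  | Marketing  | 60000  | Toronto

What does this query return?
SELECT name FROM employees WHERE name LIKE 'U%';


LIKE 'U%' matches names starting with 'U'
Matching: 1

1 rows:
Uma


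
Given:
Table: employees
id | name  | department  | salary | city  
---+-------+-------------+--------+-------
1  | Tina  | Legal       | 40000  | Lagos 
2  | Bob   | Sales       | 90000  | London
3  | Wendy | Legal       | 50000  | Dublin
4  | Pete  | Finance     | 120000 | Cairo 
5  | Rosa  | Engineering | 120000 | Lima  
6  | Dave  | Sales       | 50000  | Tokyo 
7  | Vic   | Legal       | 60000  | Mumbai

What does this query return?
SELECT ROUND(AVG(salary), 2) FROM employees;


SUM(salary) = 530000
COUNT = 7
ROUND(AVG, 2) = ROUND(530000 / 7, 2) = 75714.29

75714.29


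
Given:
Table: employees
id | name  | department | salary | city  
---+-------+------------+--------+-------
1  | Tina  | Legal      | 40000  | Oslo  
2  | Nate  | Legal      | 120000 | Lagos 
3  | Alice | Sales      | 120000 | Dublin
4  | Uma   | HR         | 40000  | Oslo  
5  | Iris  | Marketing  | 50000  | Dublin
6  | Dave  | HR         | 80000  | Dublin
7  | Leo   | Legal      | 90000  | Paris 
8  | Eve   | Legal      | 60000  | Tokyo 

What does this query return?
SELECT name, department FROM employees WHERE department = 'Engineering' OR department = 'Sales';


Filtering: department = 'Engineering' OR 'Sales'
Matching: 1 rows

1 rows:
Alice, Sales


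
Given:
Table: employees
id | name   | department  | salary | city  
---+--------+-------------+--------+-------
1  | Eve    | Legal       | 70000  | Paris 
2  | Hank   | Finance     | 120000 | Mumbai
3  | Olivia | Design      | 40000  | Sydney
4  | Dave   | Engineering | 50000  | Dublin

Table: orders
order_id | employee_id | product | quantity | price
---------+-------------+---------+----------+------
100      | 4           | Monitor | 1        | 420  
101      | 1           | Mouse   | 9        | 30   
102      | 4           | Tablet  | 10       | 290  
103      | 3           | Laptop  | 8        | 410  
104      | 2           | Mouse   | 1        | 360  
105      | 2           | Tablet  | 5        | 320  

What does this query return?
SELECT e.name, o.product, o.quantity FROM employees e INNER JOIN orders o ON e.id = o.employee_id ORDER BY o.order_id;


Joining employees.id = orders.employee_id:
  employee Dave (id=4) -> order Monitor
  employee Eve (id=1) -> order Mouse
  employee Dave (id=4) -> order Tablet
  employee Olivia (id=3) -> order Laptop
  employee Hank (id=2) -> order Mouse
  employee Hank (id=2) -> order Tablet


6 rows:
Dave, Monitor, 1
Eve, Mouse, 9
Dave, Tablet, 10
Olivia, Laptop, 8
Hank, Mouse, 1
Hank, Tablet, 5


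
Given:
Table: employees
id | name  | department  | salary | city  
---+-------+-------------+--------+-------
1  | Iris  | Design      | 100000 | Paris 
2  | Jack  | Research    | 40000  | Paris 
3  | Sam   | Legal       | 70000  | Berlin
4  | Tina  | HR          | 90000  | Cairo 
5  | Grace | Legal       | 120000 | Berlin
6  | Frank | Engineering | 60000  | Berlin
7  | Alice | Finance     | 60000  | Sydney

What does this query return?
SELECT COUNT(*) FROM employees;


COUNT(*) counts all rows

7


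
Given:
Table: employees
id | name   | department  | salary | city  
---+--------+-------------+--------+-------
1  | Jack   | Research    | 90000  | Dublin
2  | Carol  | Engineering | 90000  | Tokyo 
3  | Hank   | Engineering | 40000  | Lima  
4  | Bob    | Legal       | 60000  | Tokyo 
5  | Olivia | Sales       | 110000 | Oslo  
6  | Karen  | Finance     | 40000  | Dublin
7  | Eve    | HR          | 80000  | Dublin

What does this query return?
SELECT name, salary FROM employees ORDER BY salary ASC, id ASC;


Sorting by salary ASC, then id ASC for ties

7 rows:
Hank, 40000
Karen, 40000
Bob, 60000
Eve, 80000
Jack, 90000
Carol, 90000
Olivia, 110000


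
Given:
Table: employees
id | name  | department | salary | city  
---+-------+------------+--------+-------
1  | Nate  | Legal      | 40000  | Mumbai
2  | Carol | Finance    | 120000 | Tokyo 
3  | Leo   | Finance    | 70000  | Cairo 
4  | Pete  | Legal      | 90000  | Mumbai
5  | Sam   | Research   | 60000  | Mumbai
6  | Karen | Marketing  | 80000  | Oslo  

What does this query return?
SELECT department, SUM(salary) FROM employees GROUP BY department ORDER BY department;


Summing salary within each department:
  Finance: 120000 + 70000 = 190000
  Legal: 40000 + 90000 = 130000
  Marketing: 80000 = 80000
  Research: 60000 = 60000


4 groups:
Finance, 190000
Legal, 130000
Marketing, 80000
Research, 60000


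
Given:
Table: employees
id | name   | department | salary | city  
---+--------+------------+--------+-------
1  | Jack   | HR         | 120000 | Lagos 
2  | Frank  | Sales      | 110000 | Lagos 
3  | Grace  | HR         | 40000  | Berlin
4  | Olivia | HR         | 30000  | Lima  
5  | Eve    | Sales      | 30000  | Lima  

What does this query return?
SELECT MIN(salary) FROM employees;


Salaries: 120000, 110000, 40000, 30000, 30000
MIN = 30000

30000


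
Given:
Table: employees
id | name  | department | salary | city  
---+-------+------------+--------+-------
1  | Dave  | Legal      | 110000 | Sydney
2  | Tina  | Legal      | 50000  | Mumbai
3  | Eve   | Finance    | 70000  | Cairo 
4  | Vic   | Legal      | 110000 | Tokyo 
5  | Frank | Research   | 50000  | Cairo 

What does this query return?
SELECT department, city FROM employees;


Projecting columns: department, city

5 rows:
Legal, Sydney
Legal, Mumbai
Finance, Cairo
Legal, Tokyo
Research, Cairo


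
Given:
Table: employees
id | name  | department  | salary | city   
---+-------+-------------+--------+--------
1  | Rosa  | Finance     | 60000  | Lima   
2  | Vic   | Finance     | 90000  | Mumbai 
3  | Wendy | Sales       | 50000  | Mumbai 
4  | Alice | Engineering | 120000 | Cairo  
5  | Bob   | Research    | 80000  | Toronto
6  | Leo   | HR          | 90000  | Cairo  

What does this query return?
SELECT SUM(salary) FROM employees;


SUM(salary) = 60000 + 90000 + 50000 + 120000 + 80000 + 90000 = 490000

490000


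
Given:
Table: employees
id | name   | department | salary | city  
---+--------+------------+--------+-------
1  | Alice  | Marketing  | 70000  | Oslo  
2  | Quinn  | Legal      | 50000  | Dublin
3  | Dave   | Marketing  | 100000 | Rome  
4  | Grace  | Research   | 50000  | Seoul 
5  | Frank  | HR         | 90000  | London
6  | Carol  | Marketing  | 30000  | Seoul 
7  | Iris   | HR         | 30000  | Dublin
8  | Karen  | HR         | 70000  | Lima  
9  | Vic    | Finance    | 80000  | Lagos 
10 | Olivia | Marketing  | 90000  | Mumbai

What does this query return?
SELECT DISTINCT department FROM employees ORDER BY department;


All 'department' values (row order): Marketing, Legal, Marketing, Research, HR, Marketing, HR, HR, Finance, Marketing
Removing duplicates leaves 5 unique value(s).

5 values:
Finance
HR
Legal
Marketing
Research


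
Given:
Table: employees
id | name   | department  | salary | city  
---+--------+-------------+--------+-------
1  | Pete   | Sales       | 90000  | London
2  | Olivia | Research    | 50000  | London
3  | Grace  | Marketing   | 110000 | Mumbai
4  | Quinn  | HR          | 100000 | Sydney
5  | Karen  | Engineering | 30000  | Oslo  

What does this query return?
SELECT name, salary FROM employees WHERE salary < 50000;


Filtering: salary < 50000
Matching: 1 rows

1 rows:
Karen, 30000


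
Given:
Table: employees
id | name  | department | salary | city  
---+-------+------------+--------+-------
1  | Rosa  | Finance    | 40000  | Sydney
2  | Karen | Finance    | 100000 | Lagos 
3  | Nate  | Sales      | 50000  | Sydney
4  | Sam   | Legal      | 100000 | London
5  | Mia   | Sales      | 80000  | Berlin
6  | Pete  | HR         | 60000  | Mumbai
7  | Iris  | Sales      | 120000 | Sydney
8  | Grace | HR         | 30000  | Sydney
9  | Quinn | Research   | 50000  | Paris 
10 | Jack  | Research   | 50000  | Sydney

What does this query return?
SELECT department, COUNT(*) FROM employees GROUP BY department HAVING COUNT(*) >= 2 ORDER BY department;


Groups with count >= 2:
  Finance: 2 -> PASS
  HR: 2 -> PASS
  Research: 2 -> PASS
  Sales: 3 -> PASS
  Legal: 1 -> filtered out


4 groups:
Finance, 2
HR, 2
Research, 2
Sales, 3


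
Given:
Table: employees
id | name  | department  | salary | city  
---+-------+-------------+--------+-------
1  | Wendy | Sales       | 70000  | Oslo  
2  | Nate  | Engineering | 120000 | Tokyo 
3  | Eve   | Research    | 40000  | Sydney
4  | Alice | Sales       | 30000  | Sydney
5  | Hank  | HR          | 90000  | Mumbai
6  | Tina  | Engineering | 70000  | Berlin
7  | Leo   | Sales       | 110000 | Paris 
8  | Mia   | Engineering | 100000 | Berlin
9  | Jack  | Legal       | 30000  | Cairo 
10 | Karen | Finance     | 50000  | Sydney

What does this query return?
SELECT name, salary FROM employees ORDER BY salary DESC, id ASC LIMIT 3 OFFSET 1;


Sort by salary DESC (id ASC tiebreak), then skip 1 and take 3
Rows 2 through 4

3 rows:
Leo, 110000
Mia, 100000
Hank, 90000


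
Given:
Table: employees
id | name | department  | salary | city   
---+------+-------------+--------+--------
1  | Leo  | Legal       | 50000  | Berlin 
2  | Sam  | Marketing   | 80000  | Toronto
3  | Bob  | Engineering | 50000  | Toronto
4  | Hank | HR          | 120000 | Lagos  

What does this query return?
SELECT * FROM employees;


SELECT * returns all 4 rows with all columns

4 rows:
1, Leo, Legal, 50000, Berlin
2, Sam, Marketing, 80000, Toronto
3, Bob, Engineering, 50000, Toronto
4, Hank, HR, 120000, Lagos


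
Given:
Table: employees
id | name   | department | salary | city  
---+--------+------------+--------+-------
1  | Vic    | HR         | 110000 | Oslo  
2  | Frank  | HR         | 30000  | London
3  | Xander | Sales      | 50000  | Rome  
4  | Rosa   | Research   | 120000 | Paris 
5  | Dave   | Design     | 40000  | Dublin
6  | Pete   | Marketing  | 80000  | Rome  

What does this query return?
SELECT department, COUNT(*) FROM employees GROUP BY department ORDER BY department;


Assigning each row to its department group:
  Vic -> HR
  Frank -> HR
  Xander -> Sales
  Rosa -> Research
  Dave -> Design
  Pete -> Marketing


5 groups:
Design, 1
HR, 2
Marketing, 1
Research, 1
Sales, 1


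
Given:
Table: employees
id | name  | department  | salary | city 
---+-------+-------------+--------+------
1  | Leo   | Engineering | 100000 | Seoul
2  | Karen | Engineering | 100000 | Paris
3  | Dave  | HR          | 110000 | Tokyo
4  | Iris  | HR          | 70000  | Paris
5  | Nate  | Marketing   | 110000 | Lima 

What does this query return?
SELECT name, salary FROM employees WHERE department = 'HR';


Filtering: department = 'HR'
Matching rows: 2

2 rows:
Dave, 110000
Iris, 70000


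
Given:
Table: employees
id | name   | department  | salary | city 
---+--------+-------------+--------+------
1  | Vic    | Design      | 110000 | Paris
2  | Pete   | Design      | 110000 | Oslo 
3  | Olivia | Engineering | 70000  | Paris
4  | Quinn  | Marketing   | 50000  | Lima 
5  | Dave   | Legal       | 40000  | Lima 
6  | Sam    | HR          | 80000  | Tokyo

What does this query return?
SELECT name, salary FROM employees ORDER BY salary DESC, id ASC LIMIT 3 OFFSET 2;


Sort by salary DESC (id ASC tiebreak), then skip 2 and take 3
Rows 3 through 5

3 rows:
Sam, 80000
Olivia, 70000
Quinn, 50000


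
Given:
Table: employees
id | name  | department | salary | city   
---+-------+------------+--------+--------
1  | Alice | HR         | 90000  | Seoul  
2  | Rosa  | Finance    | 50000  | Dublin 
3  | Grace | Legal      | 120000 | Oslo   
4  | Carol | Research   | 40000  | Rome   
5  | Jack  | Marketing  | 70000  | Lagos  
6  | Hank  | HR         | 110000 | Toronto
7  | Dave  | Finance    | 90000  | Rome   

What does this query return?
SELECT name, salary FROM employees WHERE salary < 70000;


Filtering: salary < 70000
Matching: 2 rows

2 rows:
Rosa, 50000
Carol, 40000


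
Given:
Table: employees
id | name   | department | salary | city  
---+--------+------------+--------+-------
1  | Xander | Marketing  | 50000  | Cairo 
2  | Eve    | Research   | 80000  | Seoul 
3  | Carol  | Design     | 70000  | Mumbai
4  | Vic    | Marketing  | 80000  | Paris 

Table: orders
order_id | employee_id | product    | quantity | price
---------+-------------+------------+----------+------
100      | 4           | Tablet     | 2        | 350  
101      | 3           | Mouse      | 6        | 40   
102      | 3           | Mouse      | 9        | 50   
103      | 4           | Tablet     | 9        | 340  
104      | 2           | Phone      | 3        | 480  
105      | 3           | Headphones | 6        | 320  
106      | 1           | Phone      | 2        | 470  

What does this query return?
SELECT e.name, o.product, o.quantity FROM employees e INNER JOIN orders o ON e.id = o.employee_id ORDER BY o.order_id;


Joining employees.id = orders.employee_id:
  employee Vic (id=4) -> order Tablet
  employee Carol (id=3) -> order Mouse
  employee Carol (id=3) -> order Mouse
  employee Vic (id=4) -> order Tablet
  employee Eve (id=2) -> order Phone
  employee Carol (id=3) -> order Headphones
  employee Xander (id=1) -> order Phone


7 rows:
Vic, Tablet, 2
Carol, Mouse, 6
Carol, Mouse, 9
Vic, Tablet, 9
Eve, Phone, 3
Carol, Headphones, 6
Xander, Phone, 2


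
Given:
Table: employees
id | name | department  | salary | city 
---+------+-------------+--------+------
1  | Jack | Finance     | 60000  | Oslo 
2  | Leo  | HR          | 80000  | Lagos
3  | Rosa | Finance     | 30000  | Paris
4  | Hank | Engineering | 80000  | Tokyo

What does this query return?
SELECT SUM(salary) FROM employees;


SUM(salary) = 60000 + 80000 + 30000 + 80000 = 250000

250000


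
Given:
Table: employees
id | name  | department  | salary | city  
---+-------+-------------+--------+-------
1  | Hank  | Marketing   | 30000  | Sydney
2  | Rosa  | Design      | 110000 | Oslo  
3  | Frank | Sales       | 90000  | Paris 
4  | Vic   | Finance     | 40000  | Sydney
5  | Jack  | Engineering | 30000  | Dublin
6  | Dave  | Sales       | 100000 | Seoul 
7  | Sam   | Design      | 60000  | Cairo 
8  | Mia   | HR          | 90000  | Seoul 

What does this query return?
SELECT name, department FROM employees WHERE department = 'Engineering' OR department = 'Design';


Filtering: department = 'Engineering' OR 'Design'
Matching: 3 rows

3 rows:
Rosa, Design
Jack, Engineering
Sam, Design


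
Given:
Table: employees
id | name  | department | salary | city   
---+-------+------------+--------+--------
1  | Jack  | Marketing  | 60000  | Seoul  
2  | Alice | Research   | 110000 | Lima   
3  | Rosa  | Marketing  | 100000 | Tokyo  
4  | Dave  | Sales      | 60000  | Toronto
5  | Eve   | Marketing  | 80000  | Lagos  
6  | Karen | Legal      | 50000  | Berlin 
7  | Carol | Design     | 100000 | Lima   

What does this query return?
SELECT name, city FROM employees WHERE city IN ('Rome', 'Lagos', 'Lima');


Filtering: city IN ('Rome', 'Lagos', 'Lima')
Matching: 3 rows

3 rows:
Alice, Lima
Eve, Lagos
Carol, Lima


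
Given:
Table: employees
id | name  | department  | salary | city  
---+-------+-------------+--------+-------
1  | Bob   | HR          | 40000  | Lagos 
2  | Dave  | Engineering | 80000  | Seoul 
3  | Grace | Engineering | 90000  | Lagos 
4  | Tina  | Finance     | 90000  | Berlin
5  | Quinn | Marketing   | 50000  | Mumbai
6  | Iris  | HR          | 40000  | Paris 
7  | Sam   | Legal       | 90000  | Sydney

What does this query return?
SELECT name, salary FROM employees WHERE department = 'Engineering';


Filtering: department = 'Engineering'
Matching rows: 2

2 rows:
Dave, 80000
Grace, 90000


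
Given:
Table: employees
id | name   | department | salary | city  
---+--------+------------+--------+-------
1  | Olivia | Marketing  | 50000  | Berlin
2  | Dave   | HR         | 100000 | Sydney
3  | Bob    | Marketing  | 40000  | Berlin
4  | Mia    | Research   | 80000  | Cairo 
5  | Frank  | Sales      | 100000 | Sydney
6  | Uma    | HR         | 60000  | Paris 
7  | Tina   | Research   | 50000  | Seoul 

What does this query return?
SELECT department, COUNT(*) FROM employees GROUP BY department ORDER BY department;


Assigning each row to its department group:
  Olivia -> Marketing
  Dave -> HR
  Bob -> Marketing
  Mia -> Research
  Frank -> Sales
  Uma -> HR
  Tina -> Research


4 groups:
HR, 2
Marketing, 2
Research, 2
Sales, 1


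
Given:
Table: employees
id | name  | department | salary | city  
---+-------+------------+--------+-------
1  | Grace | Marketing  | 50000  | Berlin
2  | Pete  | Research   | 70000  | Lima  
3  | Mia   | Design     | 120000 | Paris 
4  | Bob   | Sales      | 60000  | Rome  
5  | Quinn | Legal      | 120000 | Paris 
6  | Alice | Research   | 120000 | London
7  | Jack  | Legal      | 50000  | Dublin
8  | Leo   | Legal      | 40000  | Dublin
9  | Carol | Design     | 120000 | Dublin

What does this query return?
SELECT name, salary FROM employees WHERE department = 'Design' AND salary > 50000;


Filtering: department = 'Design' AND salary > 50000
Matching: 2 rows

2 rows:
Mia, 120000
Carol, 120000


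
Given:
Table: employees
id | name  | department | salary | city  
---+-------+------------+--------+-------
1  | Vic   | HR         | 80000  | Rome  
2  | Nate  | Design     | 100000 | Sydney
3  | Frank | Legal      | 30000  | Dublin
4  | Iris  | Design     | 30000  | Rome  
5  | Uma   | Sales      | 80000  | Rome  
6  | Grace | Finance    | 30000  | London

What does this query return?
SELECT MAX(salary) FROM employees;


Salaries: 80000, 100000, 30000, 30000, 80000, 30000
MAX = 100000

100000


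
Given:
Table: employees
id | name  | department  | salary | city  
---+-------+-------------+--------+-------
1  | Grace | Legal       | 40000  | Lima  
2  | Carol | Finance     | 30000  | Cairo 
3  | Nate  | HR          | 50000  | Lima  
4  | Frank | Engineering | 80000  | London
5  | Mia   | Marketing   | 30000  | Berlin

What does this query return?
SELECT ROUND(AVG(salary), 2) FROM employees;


SUM(salary) = 230000
COUNT = 5
ROUND(AVG, 2) = ROUND(230000 / 5, 2) = 46000.0

46000.0


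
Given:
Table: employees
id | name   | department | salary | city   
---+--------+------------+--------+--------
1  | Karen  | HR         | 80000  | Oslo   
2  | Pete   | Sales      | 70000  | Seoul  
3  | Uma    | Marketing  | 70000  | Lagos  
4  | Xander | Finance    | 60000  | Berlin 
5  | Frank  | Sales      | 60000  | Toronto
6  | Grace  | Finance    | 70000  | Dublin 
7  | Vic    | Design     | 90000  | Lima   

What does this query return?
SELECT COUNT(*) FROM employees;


COUNT(*) counts all rows

7


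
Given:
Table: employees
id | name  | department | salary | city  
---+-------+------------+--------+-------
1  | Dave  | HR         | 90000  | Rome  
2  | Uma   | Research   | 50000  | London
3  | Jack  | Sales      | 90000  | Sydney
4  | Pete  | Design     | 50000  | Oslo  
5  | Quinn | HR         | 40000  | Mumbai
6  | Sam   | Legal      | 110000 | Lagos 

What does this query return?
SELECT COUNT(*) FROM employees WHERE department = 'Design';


Counting rows where department = 'Design'
  Pete -> MATCH


1


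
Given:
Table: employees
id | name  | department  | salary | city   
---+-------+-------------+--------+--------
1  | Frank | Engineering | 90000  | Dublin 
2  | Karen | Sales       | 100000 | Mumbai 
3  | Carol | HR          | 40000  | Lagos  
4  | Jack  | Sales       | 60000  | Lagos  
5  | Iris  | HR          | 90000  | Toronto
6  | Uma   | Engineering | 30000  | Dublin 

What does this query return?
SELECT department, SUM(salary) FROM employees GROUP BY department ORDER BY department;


Summing salary within each department:
  Engineering: 90000 + 30000 = 120000
  HR: 40000 + 90000 = 130000
  Sales: 100000 + 60000 = 160000


3 groups:
Engineering, 120000
HR, 130000
Sales, 160000


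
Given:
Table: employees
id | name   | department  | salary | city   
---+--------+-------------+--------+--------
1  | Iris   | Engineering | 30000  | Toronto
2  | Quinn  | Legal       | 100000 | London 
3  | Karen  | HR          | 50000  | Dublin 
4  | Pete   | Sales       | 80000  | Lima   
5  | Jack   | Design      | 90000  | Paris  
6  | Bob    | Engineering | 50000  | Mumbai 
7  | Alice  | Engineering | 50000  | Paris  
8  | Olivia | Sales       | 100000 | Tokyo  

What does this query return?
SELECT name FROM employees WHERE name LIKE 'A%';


LIKE 'A%' matches names starting with 'A'
Matching: 1

1 rows:
Alice


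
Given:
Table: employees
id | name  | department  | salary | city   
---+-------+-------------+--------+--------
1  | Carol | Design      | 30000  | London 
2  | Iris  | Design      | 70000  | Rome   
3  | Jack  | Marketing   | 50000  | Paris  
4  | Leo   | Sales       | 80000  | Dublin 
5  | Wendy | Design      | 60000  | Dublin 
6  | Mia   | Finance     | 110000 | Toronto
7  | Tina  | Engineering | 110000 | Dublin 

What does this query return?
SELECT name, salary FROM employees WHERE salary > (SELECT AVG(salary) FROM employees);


Subquery: AVG(salary) = 72857.14
Filtering: salary > 72857.14
  Leo (80000) -> MATCH
  Mia (110000) -> MATCH
  Tina (110000) -> MATCH


3 rows:
Leo, 80000
Mia, 110000
Tina, 110000


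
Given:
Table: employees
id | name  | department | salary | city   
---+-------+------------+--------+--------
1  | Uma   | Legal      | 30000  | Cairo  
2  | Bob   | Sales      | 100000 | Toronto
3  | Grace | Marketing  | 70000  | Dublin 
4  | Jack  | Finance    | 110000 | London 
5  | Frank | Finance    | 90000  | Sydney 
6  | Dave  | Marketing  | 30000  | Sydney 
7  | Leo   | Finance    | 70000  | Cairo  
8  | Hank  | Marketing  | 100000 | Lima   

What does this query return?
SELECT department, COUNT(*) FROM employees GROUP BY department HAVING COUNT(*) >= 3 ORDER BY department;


Groups with count >= 3:
  Finance: 3 -> PASS
  Marketing: 3 -> PASS
  Legal: 1 -> filtered out
  Sales: 1 -> filtered out


2 groups:
Finance, 3
Marketing, 3


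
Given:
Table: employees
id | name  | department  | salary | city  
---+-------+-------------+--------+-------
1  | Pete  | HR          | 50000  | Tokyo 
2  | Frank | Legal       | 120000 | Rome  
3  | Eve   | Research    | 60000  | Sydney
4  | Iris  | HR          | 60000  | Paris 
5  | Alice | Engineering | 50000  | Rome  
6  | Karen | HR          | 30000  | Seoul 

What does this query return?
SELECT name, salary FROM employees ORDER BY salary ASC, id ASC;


Sorting by salary ASC, then id ASC for ties

6 rows:
Karen, 30000
Pete, 50000
Alice, 50000
Eve, 60000
Iris, 60000
Frank, 120000


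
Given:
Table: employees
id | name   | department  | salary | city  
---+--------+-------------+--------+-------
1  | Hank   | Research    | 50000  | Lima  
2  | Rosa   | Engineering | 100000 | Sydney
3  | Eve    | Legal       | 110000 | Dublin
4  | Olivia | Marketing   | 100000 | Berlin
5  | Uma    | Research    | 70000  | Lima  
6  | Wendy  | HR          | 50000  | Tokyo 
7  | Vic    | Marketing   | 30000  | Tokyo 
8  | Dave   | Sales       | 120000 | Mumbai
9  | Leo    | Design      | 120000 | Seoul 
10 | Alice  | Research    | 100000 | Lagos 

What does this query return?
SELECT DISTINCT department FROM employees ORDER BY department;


All 'department' values (row order): Research, Engineering, Legal, Marketing, Research, HR, Marketing, Sales, Design, Research
Removing duplicates leaves 7 unique value(s).

7 values:
Design
Engineering
HR
Legal
Marketing
Research
Sales
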